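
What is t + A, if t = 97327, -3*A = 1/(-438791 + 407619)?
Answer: 9101631733/93516 ≈ 97327.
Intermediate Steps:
A = 1/93516 (A = -1/(3*(-438791 + 407619)) = -1/3/(-31172) = -1/3*(-1/31172) = 1/93516 ≈ 1.0693e-5)
t + A = 97327 + 1/93516 = 9101631733/93516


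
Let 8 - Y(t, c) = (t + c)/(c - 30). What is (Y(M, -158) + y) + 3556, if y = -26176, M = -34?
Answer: -1062812/47 ≈ -22613.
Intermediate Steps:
Y(t, c) = 8 - (c + t)/(-30 + c) (Y(t, c) = 8 - (t + c)/(c - 30) = 8 - (c + t)/(-30 + c))
(Y(M, -158) + y) + 3556 = ((-240 - 1*(-34) + 7*(-158))/(-30 - 158) - 26176) + 3556 = ((-240 + 34 - 1106)/(-188) - 26176) + 3556 = (-1/188*(-1312) - 26176) + 3556 = (328/47 - 26176) + 3556 = -1229944/47 + 3556 = -1062812/47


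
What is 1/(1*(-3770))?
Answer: -1/3770 ≈ -0.00026525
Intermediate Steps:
1/(1*(-3770)) = 1/(-3770) = -1/3770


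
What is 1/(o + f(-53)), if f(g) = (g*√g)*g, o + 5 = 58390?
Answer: 58385/3827003718 - 2809*I*√53/3827003718 ≈ 1.5256e-5 - 5.3436e-6*I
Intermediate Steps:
o = 58385 (o = -5 + 58390 = 58385)
f(g) = g^(5/2) (f(g) = g^(3/2)*g = g^(5/2))
1/(o + f(-53)) = 1/(58385 + (-53)^(5/2)) = 1/(58385 + 2809*I*√53)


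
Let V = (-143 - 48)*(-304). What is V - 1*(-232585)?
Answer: 290649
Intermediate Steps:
V = 58064 (V = -191*(-304) = 58064)
V - 1*(-232585) = 58064 - 1*(-232585) = 58064 + 232585 = 290649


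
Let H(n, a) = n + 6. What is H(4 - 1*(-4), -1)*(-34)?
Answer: -476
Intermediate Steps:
H(n, a) = 6 + n
H(4 - 1*(-4), -1)*(-34) = (6 + (4 - 1*(-4)))*(-34) = (6 + (4 + 4))*(-34) = (6 + 8)*(-34) = 14*(-34) = -476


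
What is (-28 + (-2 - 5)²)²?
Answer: 441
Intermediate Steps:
(-28 + (-2 - 5)²)² = (-28 + (-7)²)² = (-28 + 49)² = 21² = 441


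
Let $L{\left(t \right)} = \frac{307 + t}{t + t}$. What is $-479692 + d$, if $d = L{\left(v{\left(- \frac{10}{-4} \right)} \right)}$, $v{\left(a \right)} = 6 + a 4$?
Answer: $- \frac{15349821}{32} \approx -4.7968 \cdot 10^{5}$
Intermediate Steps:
$v{\left(a \right)} = 6 + 4 a$
$L{\left(t \right)} = \frac{307 + t}{2 t}$
$d = \frac{323}{32}$ ($d = \frac{307 + \left(6 + 4 \left(- \frac{10}{-4}\right)\right)}{2 \left(6 + 4 \left(- \frac{10}{-4}\right)\right)} = \frac{307 + \left(6 + 4 \left(\left(-10\right) \left(- \frac{1}{4}\right)\right)\right)}{2 \left(6 + 4 \left(\left(-10\right) \left(- \frac{1}{4}\right)\right)\right)} = \frac{307 + \left(6 + 4 \cdot \frac{5}{2}\right)}{2 \left(6 + 4 \cdot \frac{5}{2}\right)} = \frac{307 + \left(6 + 10\right)}{2 \left(6 + 10\right)} = \frac{307 + 16}{2 \cdot 16} = \frac{1}{2} \cdot \frac{1}{16} \cdot 323 = \frac{323}{32} \approx 10.094$)
$-479692 + d = -479692 + \frac{323}{32} = - \frac{15349821}{32}$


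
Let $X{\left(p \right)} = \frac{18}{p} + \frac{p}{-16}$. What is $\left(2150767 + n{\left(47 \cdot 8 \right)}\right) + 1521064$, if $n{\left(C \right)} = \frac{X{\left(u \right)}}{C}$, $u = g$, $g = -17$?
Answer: $\frac{375525500033}{102272} \approx 3.6718 \cdot 10^{6}$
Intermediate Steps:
$u = -17$
$X{\left(p \right)} = \frac{18}{p} - \frac{p}{16}$ ($X{\left(p \right)} = \frac{18}{p} + p \left(- \frac{1}{16}\right) = \frac{18}{p} - \frac{p}{16}$)
$n{\left(C \right)} = \frac{1}{272 C}$ ($n{\left(C \right)} = \frac{\frac{18}{-17} - - \frac{17}{16}}{C} = \frac{18 \left(- \frac{1}{17}\right) + \frac{17}{16}}{C} = \frac{- \frac{18}{17} + \frac{17}{16}}{C} = \frac{1}{272 C}$)
$\left(2150767 + n{\left(47 \cdot 8 \right)}\right) + 1521064 = \left(2150767 + \frac{1}{272 \cdot 47 \cdot 8}\right) + 1521064 = \left(2150767 + \frac{1}{272 \cdot 376}\right) + 1521064 = \left(2150767 + \frac{1}{272} \cdot \frac{1}{376}\right) + 1521064 = \left(2150767 + \frac{1}{102272}\right) + 1521064 = \frac{219963242625}{102272} + 1521064 = \frac{375525500033}{102272}$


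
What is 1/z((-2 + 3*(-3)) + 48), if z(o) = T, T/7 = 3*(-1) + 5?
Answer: 1/14 ≈ 0.071429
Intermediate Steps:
T = 14 (T = 7*(3*(-1) + 5) = 7*(-3 + 5) = 7*2 = 14)
z(o) = 14
1/z((-2 + 3*(-3)) + 48) = 1/14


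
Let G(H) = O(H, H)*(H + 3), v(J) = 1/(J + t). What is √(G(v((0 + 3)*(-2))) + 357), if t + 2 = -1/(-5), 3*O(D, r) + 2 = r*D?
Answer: √821505685/1521 ≈ 18.844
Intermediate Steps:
O(D, r) = -⅔ + D*r/3 (O(D, r) = -⅔ + (r*D)/3 = -⅔ + (D*r)/3 = -⅔ + D*r/3)
t = -9/5 (t = -2 - 1/(-5) = -2 - 1*(-⅕) = -2 + ⅕ = -9/5 ≈ -1.8000)
v(J) = 1/(-9/5 + J) (v(J) = 1/(J - 9/5) = 1/(-9/5 + J))
G(H) = (3 + H)*(-⅔ + H²/3) (G(H) = (-⅔ + H*H/3)*(H + 3) = (-⅔ + H²/3)*(3 + H) = (3 + H)*(-⅔ + H²/3))
√(G(v((0 + 3)*(-2))) + 357) = √((-2 + (5/(-9 + 5*((0 + 3)*(-2))))²)*(3 + 5/(-9 + 5*((0 + 3)*(-2))))/3 + 357) = √((-2 + (5/(-9 + 5*(3*(-2))))²)*(3 + 5/(-9 + 5*(3*(-2))))/3 + 357) = √((-2 + (5/(-9 + 5*(-6)))²)*(3 + 5/(-9 + 5*(-6)))/3 + 357) = √((-2 + (5/(-9 - 30))²)*(3 + 5/(-9 - 30))/3 + 357) = √((-2 + (5/(-39))²)*(3 + 5/(-39))/3 + 357) = √((-2 + (5*(-1/39))²)*(3 + 5*(-1/39))/3 + 357) = √((-2 + (-5/39)²)*(3 - 5/39)/3 + 357) = √((⅓)*(-2 + 25/1521)*(112/39) + 357) = √((⅓)*(-3017/1521)*(112/39) + 357) = √(-337904/177957 + 357) = √(63192745/177957) = √821505685/1521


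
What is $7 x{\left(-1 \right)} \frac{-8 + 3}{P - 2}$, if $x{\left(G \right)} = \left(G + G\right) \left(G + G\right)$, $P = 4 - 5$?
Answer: $\frac{140}{3} \approx 46.667$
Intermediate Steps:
$P = -1$ ($P = 4 - 5 = -1$)
$x{\left(G \right)} = 4 G^{2}$ ($x{\left(G \right)} = 2 G 2 G = 4 G^{2}$)
$7 x{\left(-1 \right)} \frac{-8 + 3}{P - 2} = 7 \cdot 4 \left(-1\right)^{2} \frac{-8 + 3}{-1 - 2} = 7 \cdot 4 \cdot 1 \left(- \frac{5}{-3}\right) = 7 \cdot 4 \left(\left(-5\right) \left(- \frac{1}{3}\right)\right) = 28 \cdot \frac{5}{3} = \frac{140}{3}$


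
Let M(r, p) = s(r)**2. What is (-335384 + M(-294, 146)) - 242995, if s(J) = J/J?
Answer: -578378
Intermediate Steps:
s(J) = 1
M(r, p) = 1 (M(r, p) = 1**2 = 1)
(-335384 + M(-294, 146)) - 242995 = (-335384 + 1) - 242995 = -335383 - 242995 = -578378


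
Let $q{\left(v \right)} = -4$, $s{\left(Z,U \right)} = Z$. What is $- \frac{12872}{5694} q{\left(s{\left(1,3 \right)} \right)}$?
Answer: $\frac{25744}{2847} \approx 9.0425$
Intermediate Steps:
$- \frac{12872}{5694} q{\left(s{\left(1,3 \right)} \right)} = - \frac{12872}{5694} \left(-4\right) = \left(-12872\right) \frac{1}{5694} \left(-4\right) = \left(- \frac{6436}{2847}\right) \left(-4\right) = \frac{25744}{2847}$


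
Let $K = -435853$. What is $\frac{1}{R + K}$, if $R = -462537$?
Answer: $- \frac{1}{898390} \approx -1.1131 \cdot 10^{-6}$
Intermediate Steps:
$\frac{1}{R + K} = \frac{1}{-462537 - 435853} = \frac{1}{-898390} = - \frac{1}{898390}$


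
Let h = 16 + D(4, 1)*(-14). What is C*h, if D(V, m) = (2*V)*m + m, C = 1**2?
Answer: -110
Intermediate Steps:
C = 1
D(V, m) = m + 2*V*m (D(V, m) = 2*V*m + m = m + 2*V*m)
h = -110 (h = 16 + (1*(1 + 2*4))*(-14) = 16 + (1*(1 + 8))*(-14) = 16 + (1*9)*(-14) = 16 + 9*(-14) = 16 - 126 = -110)
C*h = 1*(-110) = -110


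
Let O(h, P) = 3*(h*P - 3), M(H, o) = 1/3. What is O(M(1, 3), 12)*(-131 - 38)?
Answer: -507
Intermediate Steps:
M(H, o) = 1/3
O(h, P) = -9 + 3*P*h (O(h, P) = 3*(P*h - 3) = 3*(-3 + P*h) = -9 + 3*P*h)
O(M(1, 3), 12)*(-131 - 38) = (-9 + 3*12*(1/3))*(-131 - 38) = (-9 + 12)*(-169) = 3*(-169) = -507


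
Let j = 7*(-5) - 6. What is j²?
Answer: 1681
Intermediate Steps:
j = -41 (j = -35 - 6 = -41)
j² = (-41)² = 1681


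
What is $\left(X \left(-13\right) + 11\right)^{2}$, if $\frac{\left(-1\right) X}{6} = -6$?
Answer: $208849$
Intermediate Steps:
$X = 36$ ($X = \left(-6\right) \left(-6\right) = 36$)
$\left(X \left(-13\right) + 11\right)^{2} = \left(36 \left(-13\right) + 11\right)^{2} = \left(-468 + 11\right)^{2} = \left(-457\right)^{2} = 208849$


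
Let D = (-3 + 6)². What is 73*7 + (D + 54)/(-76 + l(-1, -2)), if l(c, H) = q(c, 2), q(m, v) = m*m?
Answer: 12754/25 ≈ 510.16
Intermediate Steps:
D = 9 (D = 3² = 9)
q(m, v) = m²
l(c, H) = c²
73*7 + (D + 54)/(-76 + l(-1, -2)) = 73*7 + (9 + 54)/(-76 + (-1)²) = 511 + 63/(-76 + 1) = 511 + 63/(-75) = 511 + 63*(-1/75) = 511 - 21/25 = 12754/25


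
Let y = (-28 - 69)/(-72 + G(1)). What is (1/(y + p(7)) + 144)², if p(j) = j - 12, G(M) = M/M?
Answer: 1375000561/66564 ≈ 20657.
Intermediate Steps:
G(M) = 1
p(j) = -12 + j
y = 97/71 (y = (-28 - 69)/(-72 + 1) = -97/(-71) = -97*(-1/71) = 97/71 ≈ 1.3662)
(1/(y + p(7)) + 144)² = (1/(97/71 + (-12 + 7)) + 144)² = (1/(97/71 - 5) + 144)² = (1/(-258/71) + 144)² = (-71/258 + 144)² = (37081/258)² = 1375000561/66564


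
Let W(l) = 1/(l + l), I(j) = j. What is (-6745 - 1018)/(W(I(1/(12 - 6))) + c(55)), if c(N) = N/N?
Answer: -7763/4 ≈ -1940.8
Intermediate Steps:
c(N) = 1
W(l) = 1/(2*l)
(-6745 - 1018)/(W(I(1/(12 - 6))) + c(55)) = (-6745 - 1018)/(1/(2*(1/(12 - 6))) + 1) = -7763/(1/(2*(1/6)) + 1) = -7763/(1/(2*(⅙)) + 1) = -7763/((½)*6 + 1) = -7763/(3 + 1) = -7763/4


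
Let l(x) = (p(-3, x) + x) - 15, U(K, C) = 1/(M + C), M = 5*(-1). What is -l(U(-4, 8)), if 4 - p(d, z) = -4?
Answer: 20/3 ≈ 6.6667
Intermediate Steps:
p(d, z) = 8 (p(d, z) = 4 - 1*(-4) = 4 + 4 = 8)
M = -5
U(K, C) = 1/(-5 + C)
l(x) = -7 + x (l(x) = (8 + x) - 15 = -7 + x)
-l(U(-4, 8)) = -(-7 + 1/(-5 + 8)) = -(-7 + 1/3) = -(-7 + ⅓) = -1*(-20/3) = 20/3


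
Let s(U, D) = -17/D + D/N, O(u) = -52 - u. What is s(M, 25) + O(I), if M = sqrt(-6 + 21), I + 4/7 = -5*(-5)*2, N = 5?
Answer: -16994/175 ≈ -97.109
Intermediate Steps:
I = 346/7 (I = -4/7 - 5*(-5)*2 = -4/7 + 25*2 = -4/7 + 50 = 346/7 ≈ 49.429)
M = sqrt(15) ≈ 3.8730
s(U, D) = -17/D + D/5
s(M, 25) + O(I) = (-17/25 + (1/5)*25) + (-52 - 1*346/7) = (-17*1/25 + 5) + (-52 - 346/7) = (-17/25 + 5) - 710/7 = 108/25 - 710/7 = -16994/175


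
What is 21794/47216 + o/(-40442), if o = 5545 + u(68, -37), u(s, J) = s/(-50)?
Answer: 3872777761/11934434200 ≈ 0.32450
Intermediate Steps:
u(s, J) = -s/50 (u(s, J) = s*(-1/50) = -s/50)
o = 138591/25 (o = 5545 - 1/50*68 = 5545 - 34/25 = 138591/25 ≈ 5543.6)
21794/47216 + o/(-40442) = 21794/47216 + (138591/25)/(-40442) = 21794*(1/47216) + (138591/25)*(-1/40442) = 10897/23608 - 138591/1011050 = 3872777761/11934434200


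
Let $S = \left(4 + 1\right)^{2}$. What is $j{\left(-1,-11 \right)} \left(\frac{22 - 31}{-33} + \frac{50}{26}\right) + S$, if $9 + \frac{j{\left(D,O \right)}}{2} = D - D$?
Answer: $- \frac{2077}{143} \approx -14.524$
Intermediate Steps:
$j{\left(D,O \right)} = -18$ ($j{\left(D,O \right)} = -18 + 2 \left(D - D\right) = -18 + 2 \cdot 0 = -18 + 0 = -18$)
$S = 25$ ($S = 5^{2} = 25$)
$j{\left(-1,-11 \right)} \left(\frac{22 - 31}{-33} + \frac{50}{26}\right) + S = - 18 \left(\frac{22 - 31}{-33} + \frac{50}{26}\right) + 25 = - 18 \left(\left(22 - 31\right) \left(- \frac{1}{33}\right) + 50 \cdot \frac{1}{26}\right) + 25 = - 18 \left(\left(-9\right) \left(- \frac{1}{33}\right) + \frac{25}{13}\right) + 25 = - 18 \left(\frac{3}{11} + \frac{25}{13}\right) + 25 = \left(-18\right) \frac{314}{143} + 25 = - \frac{5652}{143} + 25 = - \frac{2077}{143}$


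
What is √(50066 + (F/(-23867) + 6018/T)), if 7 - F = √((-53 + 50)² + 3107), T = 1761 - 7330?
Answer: √(884471046270794740467 + 1480410867574*√779)/132915323 ≈ 223.75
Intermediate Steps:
T = -5569
F = 7 - 2*√779 (F = 7 - √((-53 + 50)² + 3107) = 7 - √((-3)² + 3107) = 7 - √(9 + 3107) = 7 - √3116 = 7 - 2*√779 ≈ -48.821)
√(50066 + (F/(-23867) + 6018/T)) = √(50066 + ((7 - 2*√779)/(-23867) + 6018/(-5569))) = √(50066 + ((7 - 2*√779)*(-1/23867) + 6018*(-1/5569))) = √(50066 + ((-7/23867 + 2*√779/23867) - 6018/5569)) = √(50066 + (-143670589/132915323 + 2*√779/23867)) = √(6654394890729/132915323 + 2*√779/23867)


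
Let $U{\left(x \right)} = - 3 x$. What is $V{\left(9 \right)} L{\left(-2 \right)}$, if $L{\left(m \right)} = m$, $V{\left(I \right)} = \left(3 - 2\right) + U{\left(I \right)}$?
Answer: $52$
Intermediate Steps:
$V{\left(I \right)} = 1 - 3 I$ ($V{\left(I \right)} = \left(3 - 2\right) - 3 I = 1 - 3 I$)
$V{\left(9 \right)} L{\left(-2 \right)} = \left(1 - 27\right) \left(-2\right) = \left(-26\right) \left(-2\right) = 52$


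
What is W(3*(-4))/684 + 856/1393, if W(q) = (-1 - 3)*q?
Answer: 54364/79401 ≈ 0.68468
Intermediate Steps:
W(q) = -4*q
W(3*(-4))/684 + 856/1393 = -12*(-4)/684 + 856/1393 = -4*(-12)*(1/684) + 856*(1/1393) = 48*(1/684) + 856/1393 = 4/57 + 856/1393 = 54364/79401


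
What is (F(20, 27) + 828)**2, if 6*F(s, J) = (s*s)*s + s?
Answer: 42172036/9 ≈ 4.6858e+6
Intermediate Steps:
F(s, J) = s/6 + s**3/6 (F(s, J) = ((s*s)*s + s)/6 = (s**2*s + s)/6 = (s**3 + s)/6 = (s + s**3)/6 = s/6 + s**3/6)
(F(20, 27) + 828)**2 = ((1/6)*20*(1 + 20**2) + 828)**2 = ((1/6)*20*(1 + 400) + 828)**2 = ((1/6)*20*401 + 828)**2 = (4010/3 + 828)**2 = (6494/3)**2 = 42172036/9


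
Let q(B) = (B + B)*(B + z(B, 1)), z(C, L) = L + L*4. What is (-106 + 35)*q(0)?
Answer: 0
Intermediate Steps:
z(C, L) = 5*L (z(C, L) = L + 4*L = 5*L)
q(B) = 2*B*(5 + B) (q(B) = (B + B)*(B + 5*1) = (2*B)*(B + 5) = (2*B)*(5 + B) = 2*B*(5 + B))
(-106 + 35)*q(0) = (-106 + 35)*(2*0*(5 + 0)) = -142*0*5 = -71*0 = 0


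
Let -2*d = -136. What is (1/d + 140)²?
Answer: 90649441/4624 ≈ 19604.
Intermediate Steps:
d = 68 (d = -½*(-136) = 68)
(1/d + 140)² = (1/68 + 140)² = (9521/68)² = 90649441/4624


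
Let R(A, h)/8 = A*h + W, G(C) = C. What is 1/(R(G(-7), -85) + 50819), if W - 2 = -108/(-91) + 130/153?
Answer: 13923/774276017 ≈ 1.7982e-5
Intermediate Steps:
W = 56200/13923 (W = 2 + (-108/(-91) + 130/153) = 2 + (-108*(-1/91) + 130*(1/153)) = 2 + (108/91 + 130/153) = 2 + 28354/13923 = 56200/13923 ≈ 4.0365)
R(A, h) = 449600/13923 + 8*A*h (R(A, h) = 8*(A*h + 56200/13923) = 8*(56200/13923 + A*h) = 449600/13923 + 8*A*h)
1/(R(G(-7), -85) + 50819) = 1/((449600/13923 + 8*(-7)*(-85)) + 50819) = 1/((449600/13923 + 4760) + 50819) = 1/(66723080/13923 + 50819) = 1/(774276017/13923) = 13923/774276017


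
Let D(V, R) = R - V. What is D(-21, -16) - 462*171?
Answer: -78997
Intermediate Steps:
D(-21, -16) - 462*171 = (-16 - 1*(-21)) - 462*171 = (-16 + 21) - 79002 = 5 - 79002 = -78997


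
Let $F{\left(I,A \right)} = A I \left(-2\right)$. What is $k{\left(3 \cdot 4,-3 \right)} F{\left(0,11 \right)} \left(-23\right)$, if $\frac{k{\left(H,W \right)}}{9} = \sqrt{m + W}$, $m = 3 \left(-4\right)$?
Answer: $0$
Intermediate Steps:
$m = -12$
$F{\left(I,A \right)} = - 2 A I$
$k{\left(H,W \right)} = 9 \sqrt{-12 + W}$
$k{\left(3 \cdot 4,-3 \right)} F{\left(0,11 \right)} \left(-23\right) = 9 \sqrt{-12 - 3} \left(\left(-2\right) 11 \cdot 0\right) \left(-23\right) = 9 \sqrt{-15} \cdot 0 \left(-23\right) = 9 i \sqrt{15} \cdot 0 \left(-23\right) = 0 \left(-23\right) = 0$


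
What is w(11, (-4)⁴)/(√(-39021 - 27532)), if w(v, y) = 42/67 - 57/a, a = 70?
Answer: 879*I*√66553/312133570 ≈ 0.00072649*I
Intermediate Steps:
w(v, y) = -879/4690 (w(v, y) = 42/67 - 57/70 = -879/4690)
w(11, (-4)⁴)/(√(-39021 - 27532)) = -879/(4690*√(-39021 - 27532)) = -879*(-I*√66553/66553)/4690 = -(-879)*I*√66553/312133570 = 879*I*√66553/312133570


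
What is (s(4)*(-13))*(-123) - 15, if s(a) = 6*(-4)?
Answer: -38391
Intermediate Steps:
s(a) = -24
(s(4)*(-13))*(-123) - 15 = -24*(-13)*(-123) - 15 = 312*(-123) - 15 = -38376 - 15 = -38391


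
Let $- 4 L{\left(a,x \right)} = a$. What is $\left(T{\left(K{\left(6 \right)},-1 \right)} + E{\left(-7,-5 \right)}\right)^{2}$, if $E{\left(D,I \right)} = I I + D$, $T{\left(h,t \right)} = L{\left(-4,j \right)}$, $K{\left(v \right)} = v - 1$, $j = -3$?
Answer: $361$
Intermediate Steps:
$L{\left(a,x \right)} = - \frac{a}{4}$
$K{\left(v \right)} = -1 + v$
$T{\left(h,t \right)} = 1$ ($T{\left(h,t \right)} = \left(- \frac{1}{4}\right) \left(-4\right) = 1$)
$E{\left(D,I \right)} = D + I^{2}$ ($E{\left(D,I \right)} = I^{2} + D = D + I^{2}$)
$\left(T{\left(K{\left(6 \right)},-1 \right)} + E{\left(-7,-5 \right)}\right)^{2} = \left(1 - \left(7 - \left(-5\right)^{2}\right)\right)^{2} = \left(1 + \left(-7 + 25\right)\right)^{2} = \left(1 + 18\right)^{2} = 19^{2} = 361$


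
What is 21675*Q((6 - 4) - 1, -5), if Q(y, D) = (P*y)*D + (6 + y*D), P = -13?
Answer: 1430550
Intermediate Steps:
Q(y, D) = 6 - 12*D*y (Q(y, D) = (-13*y)*D + (6 + y*D) = -13*D*y + (6 + D*y) = 6 - 12*D*y)
21675*Q((6 - 4) - 1, -5) = 21675*(6 - 12*(-5)*((6 - 4) - 1)) = 21675*(6 - 12*(-5)*(2 - 1)) = 21675*(6 - 12*(-5)*1) = 21675*(6 + 60) = 21675*66 = 1430550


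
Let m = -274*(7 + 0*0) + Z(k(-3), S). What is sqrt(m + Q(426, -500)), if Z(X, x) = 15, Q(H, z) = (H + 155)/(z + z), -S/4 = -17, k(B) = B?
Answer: 9*I*sqrt(235010)/100 ≈ 43.63*I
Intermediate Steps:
S = 68 (S = -4*(-17) = 68)
Q(H, z) = (155 + H)/(2*z) (Q(H, z) = (155 + H)/((2*z)) = (155 + H)*(1/(2*z)) = (155 + H)/(2*z))
m = -1903 (m = -274*(7 + 0*0) + 15 = -274*(7 + 0) + 15 = -274*7 + 15 = -1918 + 15 = -1903)
sqrt(m + Q(426, -500)) = sqrt(-1903 + (1/2)*(155 + 426)/(-500)) = sqrt(-1903 + (1/2)*(-1/500)*581) = sqrt(-1903 - 581/1000) = sqrt(-1903581/1000) = 9*I*sqrt(235010)/100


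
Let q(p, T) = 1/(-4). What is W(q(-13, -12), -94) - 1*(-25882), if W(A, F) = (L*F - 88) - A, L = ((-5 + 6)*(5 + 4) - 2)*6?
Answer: 87385/4 ≈ 21846.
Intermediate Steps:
q(p, T) = -¼
L = 42 (L = (1*9 - 2)*6 = (9 - 2)*6 = 7*6 = 42)
W(A, F) = -88 - A + 42*F (W(A, F) = (42*F - 88) - A = (-88 + 42*F) - A = -88 - A + 42*F)
W(q(-13, -12), -94) - 1*(-25882) = (-88 - 1*(-¼) + 42*(-94)) - 1*(-25882) = (-88 + ¼ - 3948) + 25882 = -16143/4 + 25882 = 87385/4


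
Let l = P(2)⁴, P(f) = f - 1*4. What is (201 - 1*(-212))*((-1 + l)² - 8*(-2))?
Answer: 99533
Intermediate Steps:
P(f) = -4 + f (P(f) = f - 4 = -4 + f)
l = 16 (l = (-4 + 2)⁴ = (-2)⁴ = 16)
(201 - 1*(-212))*((-1 + l)² - 8*(-2)) = (201 - 1*(-212))*((-1 + 16)² - 8*(-2)) = (201 + 212)*(15² + 16) = 413*(225 + 16) = 413*241 = 99533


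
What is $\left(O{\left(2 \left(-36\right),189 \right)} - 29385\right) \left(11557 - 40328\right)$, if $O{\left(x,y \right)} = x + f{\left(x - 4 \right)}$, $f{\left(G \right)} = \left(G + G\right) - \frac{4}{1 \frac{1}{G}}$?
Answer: $843134155$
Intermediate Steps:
$f{\left(G \right)} = - 2 G$ ($f{\left(G \right)} = 2 G - \frac{4}{\frac{1}{G}} = 2 G - 4 G = - 2 G$)
$O{\left(x,y \right)} = 8 - x$ ($O{\left(x,y \right)} = x - 2 \left(x - 4\right) = x - 2 \left(-4 + x\right) = x - \left(-8 + 2 x\right) = 8 - x$)
$\left(O{\left(2 \left(-36\right),189 \right)} - 29385\right) \left(11557 - 40328\right) = \left(\left(8 - 2 \left(-36\right)\right) - 29385\right) \left(11557 - 40328\right) = \left(\left(8 - -72\right) - 29385\right) \left(-28771\right) = \left(\left(8 + 72\right) - 29385\right) \left(-28771\right) = \left(80 - 29385\right) \left(-28771\right) = \left(-29305\right) \left(-28771\right) = 843134155$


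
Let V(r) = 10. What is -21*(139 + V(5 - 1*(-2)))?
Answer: -3129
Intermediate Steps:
-21*(139 + V(5 - 1*(-2))) = -21*(139 + 10) = -21*149 = -3129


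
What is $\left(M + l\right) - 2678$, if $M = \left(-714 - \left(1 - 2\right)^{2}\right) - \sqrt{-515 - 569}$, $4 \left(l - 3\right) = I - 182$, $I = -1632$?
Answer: $- \frac{7687}{2} - 2 i \sqrt{271} \approx -3843.5 - 32.924 i$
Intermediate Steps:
$l = - \frac{901}{2}$ ($l = 3 + \frac{-1632 - 182}{4} = 3 + \frac{1}{4} \left(-1814\right) = 3 - \frac{907}{2} = - \frac{901}{2} \approx -450.5$)
$M = -715 - 2 i \sqrt{271}$ ($M = \left(-714 - \left(-1\right)^{2}\right) - \sqrt{-1084} = \left(-714 - 1\right) - 2 i \sqrt{271} = -715 - 2 i \sqrt{271} \approx -715.0 - 32.924 i$)
$\left(M + l\right) - 2678 = \left(\left(-715 - 2 i \sqrt{271}\right) - \frac{901}{2}\right) - 2678 = \left(- \frac{2331}{2} - 2 i \sqrt{271}\right) - 2678 = - \frac{7687}{2} - 2 i \sqrt{271}$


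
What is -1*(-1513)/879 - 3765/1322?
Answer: -1309249/1162038 ≈ -1.1267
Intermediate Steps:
-1*(-1513)/879 - 3765/1322 = 1513*(1/879) - 3765*1/1322 = 1513/879 - 3765/1322 = -1309249/1162038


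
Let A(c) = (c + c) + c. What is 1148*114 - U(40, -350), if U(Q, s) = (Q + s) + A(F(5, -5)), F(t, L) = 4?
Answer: 131170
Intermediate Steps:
A(c) = 3*c (A(c) = 2*c + c = 3*c)
U(Q, s) = 12 + Q + s (U(Q, s) = (Q + s) + 3*4 = (Q + s) + 12 = 12 + Q + s)
1148*114 - U(40, -350) = 1148*114 - (12 + 40 - 350) = 130872 - 1*(-298) = 130872 + 298 = 131170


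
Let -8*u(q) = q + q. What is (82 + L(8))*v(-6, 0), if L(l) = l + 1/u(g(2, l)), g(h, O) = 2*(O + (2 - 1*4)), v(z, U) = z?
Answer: -538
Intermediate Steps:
g(h, O) = -4 + 2*O (g(h, O) = 2*(O + (2 - 4)) = 2*(O - 2) = 2*(-2 + O) = -4 + 2*O)
u(q) = -q/4 (u(q) = -(q + q)/8 = -q/4)
L(l) = l + 1/(1 - l/2) (L(l) = l + 1/(-(-4 + 2*l)/4) = l + 1/(1 - l/2))
(82 + L(8))*v(-6, 0) = (82 + (2 + 8*(2 - 1*8))/(2 - 1*8))*(-6) = (82 + (2 + 8*(2 - 8))/(2 - 8))*(-6) = (82 + (2 + 8*(-6))/(-6))*(-6) = (82 - (2 - 48)/6)*(-6) = (82 - ⅙*(-46))*(-6) = (82 + 23/3)*(-6) = (269/3)*(-6) = -538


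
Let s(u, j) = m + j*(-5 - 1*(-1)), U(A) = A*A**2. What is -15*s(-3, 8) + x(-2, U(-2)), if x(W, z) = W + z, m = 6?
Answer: 380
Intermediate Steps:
U(A) = A**3
s(u, j) = 6 - 4*j (s(u, j) = 6 + j*(-5 - 1*(-1)) = 6 + j*(-5 + 1) = 6 + j*(-4) = 6 - 4*j)
-15*s(-3, 8) + x(-2, U(-2)) = -15*(6 - 4*8) + (-2 + (-2)**3) = -15*(6 - 32) + (-2 - 8) = -15*(-26) - 10 = 390 - 10 = 380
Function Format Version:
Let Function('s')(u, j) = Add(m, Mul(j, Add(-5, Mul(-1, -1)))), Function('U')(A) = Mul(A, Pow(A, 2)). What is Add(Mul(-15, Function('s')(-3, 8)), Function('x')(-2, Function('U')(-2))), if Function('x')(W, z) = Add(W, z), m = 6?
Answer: 380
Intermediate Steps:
Function('U')(A) = Pow(A, 3)
Function('s')(u, j) = Add(6, Mul(-4, j)) (Function('s')(u, j) = Add(6, Mul(j, Add(-5, Mul(-1, -1)))) = Add(6, Mul(j, Add(-5, 1))) = Add(6, Mul(j, -4)) = Add(6, Mul(-4, j)))
Add(Mul(-15, Function('s')(-3, 8)), Function('x')(-2, Function('U')(-2))) = Add(Mul(-15, Add(6, Mul(-4, 8))), Add(-2, Pow(-2, 3))) = Add(Mul(-15, Add(6, -32)), Add(-2, -8)) = Add(Mul(-15, -26), -10) = Add(390, -10) = 380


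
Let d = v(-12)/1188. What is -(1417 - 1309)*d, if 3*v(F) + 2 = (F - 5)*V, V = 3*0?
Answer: 2/33 ≈ 0.060606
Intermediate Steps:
V = 0
v(F) = -⅔ (v(F) = -⅔ + ((F - 5)*0)/3 = -⅔ + ((-5 + F)*0)/3 = -⅔ + (⅓)*0 = -⅔ + 0 = -⅔)
d = -1/1782 (d = -⅔/1188 = -⅔*1/1188 = -1/1782 ≈ -0.00056117)
-(1417 - 1309)*d = -(1417 - 1309)*(-1)/1782 = -108*(-1)/1782 = -1*(-2/33) = 2/33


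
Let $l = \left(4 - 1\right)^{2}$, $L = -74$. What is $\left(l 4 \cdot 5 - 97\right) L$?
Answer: $-6142$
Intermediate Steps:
$l = 9$ ($l = 3^{2} = 9$)
$\left(l 4 \cdot 5 - 97\right) L = \left(9 \cdot 4 \cdot 5 - 97\right) \left(-74\right) = \left(36 \cdot 5 - 97\right) \left(-74\right) = \left(180 - 97\right) \left(-74\right) = 83 \left(-74\right) = -6142$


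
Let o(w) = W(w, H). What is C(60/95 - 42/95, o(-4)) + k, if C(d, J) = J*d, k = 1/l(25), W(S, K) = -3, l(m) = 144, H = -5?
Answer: -7681/13680 ≈ -0.56148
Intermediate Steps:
o(w) = -3
k = 1/144 ≈ 0.0069444
C(60/95 - 42/95, o(-4)) + k = -3*(60/95 - 42/95) + 1/144 = -3*(60*(1/95) - 42*1/95) + 1/144 = -3*(12/19 - 42/95) + 1/144 = -3*18/95 + 1/144 = -54/95 + 1/144 = -7681/13680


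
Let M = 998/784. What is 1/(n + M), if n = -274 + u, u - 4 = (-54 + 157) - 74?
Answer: -392/93973 ≈ -0.0041714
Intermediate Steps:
u = 33 (u = 4 + ((-54 + 157) - 74) = 4 + (103 - 74) = 4 + 29 = 33)
M = 499/392 (M = 998*(1/784) = 499/392 ≈ 1.2730)
n = -241 (n = -274 + 33 = -241)
1/(n + M) = 1/(-241 + 499/392) = 1/(-93973/392) = -392/93973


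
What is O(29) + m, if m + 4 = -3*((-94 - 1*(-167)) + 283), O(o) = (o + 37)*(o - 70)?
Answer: -3778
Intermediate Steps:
O(o) = (-70 + o)*(37 + o) (O(o) = (37 + o)*(-70 + o) = (-70 + o)*(37 + o))
m = -1072 (m = -4 - 3*((-94 - 1*(-167)) + 283) = -4 - 3*((-94 + 167) + 283) = -4 - 3*(73 + 283) = -4 - 3*356 = -4 - 1068 = -1072)
O(29) + m = (-2590 + 29² - 33*29) - 1072 = (-2590 + 841 - 957) - 1072 = -2706 - 1072 = -3778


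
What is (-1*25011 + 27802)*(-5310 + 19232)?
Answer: 38856302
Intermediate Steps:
(-1*25011 + 27802)*(-5310 + 19232) = (-25011 + 27802)*13922 = 2791*13922 = 38856302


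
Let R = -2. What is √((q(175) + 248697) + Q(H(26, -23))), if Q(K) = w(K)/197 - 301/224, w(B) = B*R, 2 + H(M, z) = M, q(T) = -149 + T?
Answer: √617768275290/1576 ≈ 498.72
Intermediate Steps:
H(M, z) = -2 + M
w(B) = -2*B (w(B) = B*(-2) = -2*B)
Q(K) = -43/32 - 2*K/197 (Q(K) = -2*K/197 - 301/224 = -2*K*(1/197) - 301*1/224 = -2*K/197 - 43/32 = -43/32 - 2*K/197)
√((q(175) + 248697) + Q(H(26, -23))) = √(((-149 + 175) + 248697) + (-43/32 - 2*(-2 + 26)/197)) = √((26 + 248697) + (-43/32 - 2/197*24)) = √(248723 + (-43/32 - 48/197)) = √(248723 - 10007/6304) = √(1567939785/6304) = √617768275290/1576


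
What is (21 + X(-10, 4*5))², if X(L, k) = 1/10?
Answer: 44521/100 ≈ 445.21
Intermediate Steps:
X(L, k) = ⅒
(21 + X(-10, 4*5))² = (21 + ⅒)² = (211/10)² = 44521/100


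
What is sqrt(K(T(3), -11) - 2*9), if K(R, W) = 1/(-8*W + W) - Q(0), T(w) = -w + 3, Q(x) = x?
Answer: I*sqrt(106645)/77 ≈ 4.2411*I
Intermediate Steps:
T(w) = 3 - w
K(R, W) = -1/(7*W) (K(R, W) = 1/(-8*W + W) - 1*0 = 1/(-7*W) + 0 = -1/(7*W) + 0 = -1/(7*W))
sqrt(K(T(3), -11) - 2*9) = sqrt(-1/7/(-11) - 2*9) = sqrt(-1/7*(-1/11) - 18) = sqrt(1/77 - 18) = sqrt(-1385/77) = I*sqrt(106645)/77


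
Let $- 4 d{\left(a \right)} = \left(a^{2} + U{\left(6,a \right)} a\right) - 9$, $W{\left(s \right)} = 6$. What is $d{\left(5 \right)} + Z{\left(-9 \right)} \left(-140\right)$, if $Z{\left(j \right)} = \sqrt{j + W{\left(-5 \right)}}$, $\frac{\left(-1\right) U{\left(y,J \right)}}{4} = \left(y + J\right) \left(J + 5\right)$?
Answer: $546 - 140 i \sqrt{3} \approx 546.0 - 242.49 i$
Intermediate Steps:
$U{\left(y,J \right)} = - 4 \left(5 + J\right) \left(J + y\right)$ ($U{\left(y,J \right)} = - 4 \left(y + J\right) \left(J + 5\right) = - 4 \left(J + y\right) \left(5 + J\right) = - 4 \left(5 + J\right) \left(J + y\right)$)
$d{\left(a \right)} = \frac{9}{4} - \frac{a^{2}}{4} - \frac{a \left(-120 - 44 a - 4 a^{2}\right)}{4}$ ($d{\left(a \right)} = - \frac{\left(a^{2} + \left(- 20 a - 120 - 4 a^{2} - 4 a 6\right) a\right) - 9}{4} = - \frac{\left(a^{2} + \left(- 20 a - 120 - 4 a^{2} - 24 a\right) a\right) - 9}{4} = - \frac{\left(a^{2} + \left(-120 - 44 a - 4 a^{2}\right) a\right) - 9}{4} = - \frac{\left(a^{2} + a \left(-120 - 44 a - 4 a^{2}\right)\right) - 9}{4} = - \frac{-9 + a^{2} + a \left(-120 - 44 a - 4 a^{2}\right)}{4} = \frac{9}{4} - \frac{a^{2}}{4} - \frac{a \left(-120 - 44 a - 4 a^{2}\right)}{4}$)
$Z{\left(j \right)} = \sqrt{6 + j}$ ($Z{\left(j \right)} = \sqrt{j + 6} = \sqrt{6 + j}$)
$d{\left(5 \right)} + Z{\left(-9 \right)} \left(-140\right) = \left(\frac{9}{4} + 5^{3} + 30 \cdot 5 + \frac{43 \cdot 5^{2}}{4}\right) + \sqrt{6 - 9} \left(-140\right) = \left(\frac{9}{4} + 125 + 150 + \frac{43}{4} \cdot 25\right) + \sqrt{-3} \left(-140\right) = \left(\frac{9}{4} + 125 + 150 + \frac{1075}{4}\right) + i \sqrt{3} \left(-140\right) = 546 - 140 i \sqrt{3}$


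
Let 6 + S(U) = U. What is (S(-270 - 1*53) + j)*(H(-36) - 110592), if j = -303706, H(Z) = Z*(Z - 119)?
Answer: 31927323420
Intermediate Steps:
S(U) = -6 + U
H(Z) = Z*(-119 + Z)
(S(-270 - 1*53) + j)*(H(-36) - 110592) = ((-6 + (-270 - 1*53)) - 303706)*(-36*(-119 - 36) - 110592) = ((-6 + (-270 - 53)) - 303706)*(-36*(-155) - 110592) = ((-6 - 323) - 303706)*(5580 - 110592) = (-329 - 303706)*(-105012) = -304035*(-105012) = 31927323420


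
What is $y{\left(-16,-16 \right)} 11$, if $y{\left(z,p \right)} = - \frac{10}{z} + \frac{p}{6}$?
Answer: $- \frac{539}{24} \approx -22.458$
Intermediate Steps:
$y{\left(z,p \right)} = - \frac{10}{z} + \frac{p}{6}$ ($y{\left(z,p \right)} = - \frac{10}{z} + p \frac{1}{6} = - \frac{10}{z} + \frac{p}{6}$)
$y{\left(-16,-16 \right)} 11 = \left(- \frac{10}{-16} + \frac{1}{6} \left(-16\right)\right) 11 = \left(\left(-10\right) \left(- \frac{1}{16}\right) - \frac{8}{3}\right) 11 = \left(\frac{5}{8} - \frac{8}{3}\right) 11 = \left(- \frac{49}{24}\right) 11 = - \frac{539}{24}$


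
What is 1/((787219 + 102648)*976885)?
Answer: 1/869297724295 ≈ 1.1504e-12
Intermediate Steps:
1/((787219 + 102648)*976885) = (1/976885)/889867 = (1/889867)*(1/976885) = 1/869297724295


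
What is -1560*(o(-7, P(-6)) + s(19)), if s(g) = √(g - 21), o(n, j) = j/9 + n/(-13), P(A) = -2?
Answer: -1480/3 - 1560*I*√2 ≈ -493.33 - 2206.2*I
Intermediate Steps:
o(n, j) = -n/13 + j/9 (o(n, j) = j*(⅑) + n*(-1/13) = j/9 - n/13 = -n/13 + j/9)
s(g) = √(-21 + g)
-1560*(o(-7, P(-6)) + s(19)) = -1560*((-1/13*(-7) + (⅑)*(-2)) + √(-21 + 19)) = -1560*((7/13 - 2/9) + √(-2)) = -1560*(37/117 + I*√2) = -1480/3 - 1560*I*√2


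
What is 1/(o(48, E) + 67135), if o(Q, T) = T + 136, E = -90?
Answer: 1/67181 ≈ 1.4885e-5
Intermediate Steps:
o(Q, T) = 136 + T
1/(o(48, E) + 67135) = 1/((136 - 90) + 67135) = 1/(46 + 67135) = 1/67181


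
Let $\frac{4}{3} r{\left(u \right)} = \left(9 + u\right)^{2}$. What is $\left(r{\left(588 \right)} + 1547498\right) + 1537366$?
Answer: $\frac{13408683}{4} \approx 3.3522 \cdot 10^{6}$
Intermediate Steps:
$r{\left(u \right)} = \frac{3 \left(9 + u\right)^{2}}{4}$
$\left(r{\left(588 \right)} + 1547498\right) + 1537366 = \left(\frac{3 \left(9 + 588\right)^{2}}{4} + 1547498\right) + 1537366 = \left(\frac{3 \cdot 597^{2}}{4} + 1547498\right) + 1537366 = \left(\frac{3}{4} \cdot 356409 + 1547498\right) + 1537366 = \left(\frac{1069227}{4} + 1547498\right) + 1537366 = \frac{7259219}{4} + 1537366 = \frac{13408683}{4}$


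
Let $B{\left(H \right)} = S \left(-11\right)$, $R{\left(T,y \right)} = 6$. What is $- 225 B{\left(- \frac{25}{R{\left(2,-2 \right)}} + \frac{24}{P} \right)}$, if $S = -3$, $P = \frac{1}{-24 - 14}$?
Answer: $-7425$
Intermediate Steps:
$P = - \frac{1}{38}$ ($P = \frac{1}{-38} = - \frac{1}{38} \approx -0.026316$)
$B{\left(H \right)} = 33$ ($B{\left(H \right)} = \left(-3\right) \left(-11\right) = 33$)
$- 225 B{\left(- \frac{25}{R{\left(2,-2 \right)}} + \frac{24}{P} \right)} = \left(-225\right) 33 = -7425$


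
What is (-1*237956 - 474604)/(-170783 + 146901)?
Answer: 356280/11941 ≈ 29.837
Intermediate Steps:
(-1*237956 - 474604)/(-170783 + 146901) = (-237956 - 474604)/(-23882) = -712560*(-1/23882) = 356280/11941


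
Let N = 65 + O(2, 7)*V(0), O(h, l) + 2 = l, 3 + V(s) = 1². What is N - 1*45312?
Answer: -45257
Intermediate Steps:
V(s) = -2 (V(s) = -3 + 1² = -3 + 1 = -2)
O(h, l) = -2 + l
N = 55 (N = 65 + (-2 + 7)*(-2) = 65 + 5*(-2) = 65 - 10 = 55)
N - 1*45312 = 55 - 1*45312 = 55 - 45312 = -45257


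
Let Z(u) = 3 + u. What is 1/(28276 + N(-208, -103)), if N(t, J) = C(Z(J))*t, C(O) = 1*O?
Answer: 1/49076 ≈ 2.0377e-5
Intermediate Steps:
C(O) = O
N(t, J) = t*(3 + J) (N(t, J) = (3 + J)*t = t*(3 + J))
1/(28276 + N(-208, -103)) = 1/(28276 - 208*(3 - 103)) = 1/(28276 - 208*(-100)) = 1/(28276 + 20800) = 1/49076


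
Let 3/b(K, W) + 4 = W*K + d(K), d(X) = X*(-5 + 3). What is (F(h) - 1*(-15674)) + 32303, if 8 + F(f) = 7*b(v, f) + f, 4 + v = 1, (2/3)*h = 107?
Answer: 13187471/274 ≈ 48129.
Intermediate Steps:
h = 321/2 (h = (3/2)*107 = 321/2 ≈ 160.50)
d(X) = -2*X (d(X) = X*(-2) = -2*X)
v = -3 (v = -4 + 1 = -3)
b(K, W) = 3/(-4 - 2*K + K*W) (b(K, W) = 3/(-4 + (W*K - 2*K)) = 3/(-4 + (K*W - 2*K)) = 3/(-4 + (-2*K + K*W)) = 3/(-4 - 2*K + K*W))
F(f) = -8 + f + 21/(2 - 3*f) (F(f) = -8 + (7*(3/(-4 - 2*(-3) - 3*f)) + f) = -8 + (7*(3/(-4 + 6 - 3*f)) + f) = -8 + (7*(3/(2 - 3*f)) + f) = -8 + (21/(2 - 3*f) + f) = -8 + (f + 21/(2 - 3*f)) = -8 + f + 21/(2 - 3*f))
(F(h) - 1*(-15674)) + 32303 = ((-21 + (-8 + 321/2)*(-2 + 3*(321/2)))/(-2 + 3*(321/2)) - 1*(-15674)) + 32303 = ((-21 + 305*(-2 + 963/2)/2)/(-2 + 963/2) + 15674) + 32303 = ((-21 + (305/2)*(959/2))/(959/2) + 15674) + 32303 = (2*(-21 + 292495/4)/959 + 15674) + 32303 = ((2/959)*(292411/4) + 15674) + 32303 = (41773/274 + 15674) + 32303 = 4336449/274 + 32303 = 13187471/274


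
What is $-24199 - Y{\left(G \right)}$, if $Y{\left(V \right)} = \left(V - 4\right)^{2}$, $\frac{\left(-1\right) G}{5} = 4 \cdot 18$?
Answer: $-156695$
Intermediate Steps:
$G = -360$ ($G = - 5 \cdot 4 \cdot 18 = \left(-5\right) 72 = -360$)
$Y{\left(V \right)} = \left(-4 + V\right)^{2}$
$-24199 - Y{\left(G \right)} = -24199 - \left(-4 - 360\right)^{2} = -24199 - \left(-364\right)^{2} = -24199 - 132496 = -156695$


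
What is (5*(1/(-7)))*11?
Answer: -55/7 ≈ -7.8571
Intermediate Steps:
(5*(1/(-7)))*11 = (5*(1*(-⅐)))*11 = (5*(-⅐))*11 = -5/7*11 = -55/7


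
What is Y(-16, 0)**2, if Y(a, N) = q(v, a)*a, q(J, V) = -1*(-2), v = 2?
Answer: 1024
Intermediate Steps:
q(J, V) = 2
Y(a, N) = 2*a
Y(-16, 0)**2 = (2*(-16))**2 = (-32)**2 = 1024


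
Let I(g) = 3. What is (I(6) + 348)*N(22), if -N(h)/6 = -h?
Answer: 46332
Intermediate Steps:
N(h) = 6*h (N(h) = -(-6)*h = 6*h)
(I(6) + 348)*N(22) = (3 + 348)*(6*22) = 351*132 = 46332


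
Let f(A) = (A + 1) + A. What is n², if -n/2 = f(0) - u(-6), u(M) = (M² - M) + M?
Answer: 4900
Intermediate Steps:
u(M) = M²
f(A) = 1 + 2*A (f(A) = (1 + A) + A = 1 + 2*A)
n = 70 (n = -2*((1 + 2*0) - 1*(-6)²) = -2*((1 + 0) - 1*36) = -2*(1 - 36) = -2*(-35) = 70)
n² = 70² = 4900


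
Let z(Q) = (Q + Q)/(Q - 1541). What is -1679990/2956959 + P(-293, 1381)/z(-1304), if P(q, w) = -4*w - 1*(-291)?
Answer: -44027246955635/7711749072 ≈ -5709.1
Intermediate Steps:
P(q, w) = 291 - 4*w (P(q, w) = -4*w + 291 = 291 - 4*w)
z(Q) = 2*Q/(-1541 + Q) (z(Q) = (2*Q)/(-1541 + Q) = 2*Q/(-1541 + Q))
-1679990/2956959 + P(-293, 1381)/z(-1304) = -1679990/2956959 + (291 - 4*1381)/((2*(-1304)/(-1541 - 1304))) = -1679990*1/2956959 + (291 - 5524)/((2*(-1304)/(-2845))) = -1679990/2956959 - 5233/(2*(-1304)*(-1/2845)) = -1679990/2956959 - 5233/2608/2845 = -1679990/2956959 - 5233*2845/2608 = -1679990/2956959 - 14887885/2608 = -44027246955635/7711749072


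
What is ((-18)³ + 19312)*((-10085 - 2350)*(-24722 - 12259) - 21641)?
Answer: 6198604027120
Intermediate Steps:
((-18)³ + 19312)*((-10085 - 2350)*(-24722 - 12259) - 21641) = (-5832 + 19312)*(-12435*(-36981) - 21641) = 13480*(459858735 - 21641) = 13480*459837094 = 6198604027120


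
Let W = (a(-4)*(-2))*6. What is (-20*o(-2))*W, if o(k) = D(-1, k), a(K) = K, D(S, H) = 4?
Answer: -3840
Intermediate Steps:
o(k) = 4
W = 48 (W = -4*(-2)*6 = 8*6 = 48)
(-20*o(-2))*W = -20*4*48 = -80*48 = -3840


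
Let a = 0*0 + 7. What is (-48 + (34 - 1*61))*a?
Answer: -525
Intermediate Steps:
a = 7 (a = 0 + 7 = 7)
(-48 + (34 - 1*61))*a = (-48 + (34 - 1*61))*7 = (-48 + (34 - 61))*7 = (-48 - 27)*7 = -75*7 = -525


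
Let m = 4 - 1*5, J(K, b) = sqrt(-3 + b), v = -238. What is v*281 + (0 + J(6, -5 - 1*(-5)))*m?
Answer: -66878 - I*sqrt(3) ≈ -66878.0 - 1.732*I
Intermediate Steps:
m = -1 (m = 4 - 5 = -1)
v*281 + (0 + J(6, -5 - 1*(-5)))*m = -238*281 + (0 + sqrt(-3 + (-5 - 1*(-5))))*(-1) = -66878 + (0 + sqrt(-3 + (-5 + 5)))*(-1) = -66878 + (0 + sqrt(-3 + 0))*(-1) = -66878 + (0 + sqrt(-3))*(-1) = -66878 + (0 + I*sqrt(3))*(-1) = -66878 + (I*sqrt(3))*(-1) = -66878 - I*sqrt(3)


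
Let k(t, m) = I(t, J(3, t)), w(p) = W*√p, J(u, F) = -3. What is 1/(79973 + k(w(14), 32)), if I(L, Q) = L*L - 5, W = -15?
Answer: 1/83118 ≈ 1.2031e-5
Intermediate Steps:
I(L, Q) = -5 + L² (I(L, Q) = L² - 5 = -5 + L²)
w(p) = -15*√p
k(t, m) = -5 + t²
1/(79973 + k(w(14), 32)) = 1/(79973 + (-5 + (-15*√14)²)) = 1/(79973 + (-5 + 3150)) = 1/(79973 + 3145) = 1/83118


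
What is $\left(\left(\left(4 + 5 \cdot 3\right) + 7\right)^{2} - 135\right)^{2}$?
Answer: $292681$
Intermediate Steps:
$\left(\left(\left(4 + 5 \cdot 3\right) + 7\right)^{2} - 135\right)^{2} = \left(\left(\left(4 + 15\right) + 7\right)^{2} - 135\right)^{2} = \left(\left(19 + 7\right)^{2} - 135\right)^{2} = \left(26^{2} - 135\right)^{2} = \left(676 - 135\right)^{2} = 541^{2} = 292681$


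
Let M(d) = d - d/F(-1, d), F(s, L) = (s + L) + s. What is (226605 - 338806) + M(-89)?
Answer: -10218479/91 ≈ -1.1229e+5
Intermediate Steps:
F(s, L) = L + 2*s (F(s, L) = (L + s) + s = L + 2*s)
M(d) = d - d/(-2 + d) (M(d) = d - d/(d + 2*(-1)) = d - d/(d - 2) = d - d/(-2 + d))
(226605 - 338806) + M(-89) = (226605 - 338806) - 89*(-3 - 89)/(-2 - 89) = -112201 - 89*(-92)/(-91) = -112201 - 89*(-1/91)*(-92) = -112201 - 8188/91 = -10218479/91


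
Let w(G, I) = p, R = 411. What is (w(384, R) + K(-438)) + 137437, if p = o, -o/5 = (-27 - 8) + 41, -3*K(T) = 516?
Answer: 137235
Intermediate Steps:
K(T) = -172 (K(T) = -⅓*516 = -172)
o = -30 (o = -5*((-27 - 8) + 41) = -5*(-35 + 41) = -5*6 = -30)
p = -30
w(G, I) = -30
(w(384, R) + K(-438)) + 137437 = (-30 - 172) + 137437 = -202 + 137437 = 137235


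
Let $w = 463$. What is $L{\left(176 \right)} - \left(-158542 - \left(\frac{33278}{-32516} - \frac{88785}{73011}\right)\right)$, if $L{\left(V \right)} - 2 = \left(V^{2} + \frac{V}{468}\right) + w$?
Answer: $\frac{8794891876024229}{46293500682} \approx 1.8998 \cdot 10^{5}$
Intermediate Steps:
$L{\left(V \right)} = 465 + V^{2} + \frac{V}{468}$ ($L{\left(V \right)} = 2 + \left(\left(V^{2} + \frac{V}{468}\right) + 463\right) = 2 + \left(463 + V^{2} + \frac{V}{468}\right) = 465 + V^{2} + \frac{V}{468}$)
$L{\left(176 \right)} - \left(-158542 - \left(\frac{33278}{-32516} - \frac{88785}{73011}\right)\right) = \left(465 + 176^{2} + \frac{1}{468} \cdot 176\right) - \left(-158542 - \left(\frac{33278}{-32516} - \frac{88785}{73011}\right)\right) = \left(465 + 30976 + \frac{44}{117}\right) - \left(-158542 - \left(33278 \left(- \frac{1}{32516}\right) - \frac{29595}{24337}\right)\right) = \frac{3678641}{117} - \left(-158542 - \left(- \frac{16639}{16258} - \frac{29595}{24337}\right)\right) = \frac{3678641}{117} - \left(-158542 - - \frac{886098853}{395670946}\right) = \frac{3678641}{117} - \left(-158542 + \frac{886098853}{395670946}\right) = \frac{3678641}{117} - - \frac{62729577021879}{395670946} = \frac{3678641}{117} + \frac{62729577021879}{395670946} = \frac{8794891876024229}{46293500682}$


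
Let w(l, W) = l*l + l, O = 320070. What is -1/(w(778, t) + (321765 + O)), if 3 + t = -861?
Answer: -1/1247897 ≈ -8.0135e-7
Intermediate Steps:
t = -864 (t = -3 - 861 = -864)
w(l, W) = l + l² (w(l, W) = l² + l = l + l²)
-1/(w(778, t) + (321765 + O)) = -1/(778*(1 + 778) + (321765 + 320070)) = -1/(778*779 + 641835) = -1/(606062 + 641835) = -1/1247897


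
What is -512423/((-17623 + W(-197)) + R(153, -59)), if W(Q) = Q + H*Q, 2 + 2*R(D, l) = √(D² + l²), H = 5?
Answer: 19273253876/707317827 + 512423*√26890/707317827 ≈ 27.367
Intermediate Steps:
R(D, l) = -1 + √(D² + l²)/2
W(Q) = 6*Q (W(Q) = Q + 5*Q = 6*Q)
-512423/((-17623 + W(-197)) + R(153, -59)) = -512423/((-17623 + 6*(-197)) + (-1 + √(153² + (-59)²)/2)) = -512423/((-17623 - 1182) + (-1 + √(23409 + 3481)/2)) = -512423/(-18805 + (-1 + √26890/2)) = -512423/(-18806 + √26890/2)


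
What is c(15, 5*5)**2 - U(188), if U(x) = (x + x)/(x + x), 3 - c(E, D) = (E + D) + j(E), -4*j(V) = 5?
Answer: 20433/16 ≈ 1277.1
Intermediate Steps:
j(V) = -5/4 (j(V) = -1/4*5 = -5/4)
c(E, D) = 17/4 - D - E (c(E, D) = 3 - ((E + D) - 5/4) = 3 - ((D + E) - 5/4) = 3 - (-5/4 + D + E) = 3 + (5/4 - D - E) = 17/4 - D - E)
U(x) = 1 (U(x) = (2*x)/((2*x)) = (2*x)*(1/(2*x)) = 1)
c(15, 5*5)**2 - U(188) = (17/4 - 5*5 - 1*15)**2 - 1*1 = (17/4 - 1*25 - 15)**2 - 1 = (17/4 - 25 - 15)**2 - 1 = (-143/4)**2 - 1 = 20449/16 - 1 = 20433/16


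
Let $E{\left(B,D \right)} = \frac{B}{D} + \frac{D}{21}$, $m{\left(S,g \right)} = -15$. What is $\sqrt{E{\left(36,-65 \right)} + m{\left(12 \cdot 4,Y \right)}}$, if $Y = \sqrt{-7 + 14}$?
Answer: $\frac{4 i \sqrt{2171715}}{1365} \approx 4.3185 i$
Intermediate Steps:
$Y = \sqrt{7} \approx 2.6458$
$E{\left(B,D \right)} = \frac{D}{21} + \frac{B}{D}$ ($E{\left(B,D \right)} = \frac{B}{D} + D \frac{1}{21} = \frac{B}{D} + \frac{D}{21} = \frac{D}{21} + \frac{B}{D}$)
$\sqrt{E{\left(36,-65 \right)} + m{\left(12 \cdot 4,Y \right)}} = \sqrt{\left(\frac{1}{21} \left(-65\right) + \frac{36}{-65}\right) - 15} = \sqrt{\left(- \frac{65}{21} + 36 \left(- \frac{1}{65}\right)\right) - 15} = \sqrt{\left(- \frac{65}{21} - \frac{36}{65}\right) - 15} = \sqrt{- \frac{4981}{1365} - 15} = \sqrt{- \frac{25456}{1365}} = \frac{4 i \sqrt{2171715}}{1365}$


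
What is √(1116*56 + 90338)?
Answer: √152834 ≈ 390.94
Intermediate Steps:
√(1116*56 + 90338) = √(62496 + 90338) = √152834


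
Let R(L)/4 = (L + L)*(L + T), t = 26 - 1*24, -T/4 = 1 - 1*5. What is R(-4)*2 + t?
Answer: -766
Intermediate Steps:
T = 16 (T = -4*(1 - 1*5) = -4*(1 - 5) = -4*(-4) = 16)
t = 2 (t = 26 - 24 = 2)
R(L) = 8*L*(16 + L) (R(L) = 4*((L + L)*(L + 16)) = 4*((2*L)*(16 + L)) = 4*(2*L*(16 + L)) = 8*L*(16 + L))
R(-4)*2 + t = (8*(-4)*(16 - 4))*2 + 2 = (8*(-4)*12)*2 + 2 = -384*2 + 2 = -768 + 2 = -766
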